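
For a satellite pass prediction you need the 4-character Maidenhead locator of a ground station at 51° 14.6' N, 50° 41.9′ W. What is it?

Shift to the Maidenhead origin (180°W, 90°S): lon 129.30, lat 141.24.
Field: lon ⌊129.30/20⌋ = 6 → G; lat ⌊141.24/10⌋ = 14 → O.
Square: lon ⌊9.30/2⌋ = 4; lat ⌊1.24/1⌋ = 1.

GO41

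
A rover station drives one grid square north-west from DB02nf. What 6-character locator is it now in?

Longitude subsquare n = 13; −1 → 12 = m.
Latitude subsquare f = 5; +1 → 6 = g.

DB02mg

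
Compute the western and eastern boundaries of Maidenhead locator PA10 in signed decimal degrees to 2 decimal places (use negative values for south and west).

Field P=15, A=0: +15·20° lon, +0·10° lat → SW at lon 120°, lat -90°.
Square 1, 0: +1·2° lon, +0·1° lat → SW at lon 122°, lat -90°.
Cell spans 2° lon × 1° lat.
west 122.00, east 124.00.

122.00, 124.00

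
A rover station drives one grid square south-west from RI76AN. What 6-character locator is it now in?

Longitude subsquare a = 0; −1 → -1, wraps to 23 = x, carry into square.
Longitude square 7; −1 → 6.
Latitude subsquare n = 13; −1 → 12 = m.

RI66xm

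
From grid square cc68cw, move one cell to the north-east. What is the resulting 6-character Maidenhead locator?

CC68dx

Longitude subsquare c = 2; +1 → 3 = d.
Latitude subsquare w = 22; +1 → 23 = x.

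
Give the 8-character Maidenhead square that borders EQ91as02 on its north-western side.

EQ81xs93

Longitude extended square 0; −1 → -1, wraps to 9, carry into subsquare.
Longitude subsquare a = 0; −1 → -1, wraps to 23 = x, carry into square.
Longitude square 9; −1 → 8.
Latitude extended square 2; +1 → 3.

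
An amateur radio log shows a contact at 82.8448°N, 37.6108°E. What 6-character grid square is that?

Shift to the Maidenhead origin (180°W, 90°S): lon 217.6108, lat 172.8448.
Field: 217.6108/20 → 10 → K, 172.8448/10 → 17 → R; chars KR.
Square: 17.6108/2 → 8, 2.8448/1 → 2; chars 82.
Subsquare: 1.6108/0.0833333 → 19 → t, 0.8448/0.0416667 → 20 → u; chars tu.

KR82tu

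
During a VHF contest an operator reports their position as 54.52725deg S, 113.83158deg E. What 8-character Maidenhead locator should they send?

OD65vl93

Offset from 180°W / 90°S: lon 293.83158°, lat 35.47275°.
Field (20°×10°, letters A–R): lon ⌊293.83158/20⌋ = 14 → O; lat ⌊35.47275/10⌋ = 3 → D.
Square (2°×1°, digits 0–9): lon ⌊13.83158/2⌋ = 6; lat ⌊5.47275/1⌋ = 5.
Subsquare (5′×2.5′, letters a–x): lon ⌊1.83158/0.0833333⌋ = 21 → v; lat ⌊0.47275/0.0416667⌋ = 11 → l.
Extended square (30″×15″, digits 0–9): lon ⌊0.08158/0.00833333⌋ = 9; lat ⌊0.01442/0.00416667⌋ = 3.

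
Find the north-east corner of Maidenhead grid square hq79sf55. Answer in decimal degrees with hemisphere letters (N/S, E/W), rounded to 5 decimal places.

79.23333° N, 24.45000° W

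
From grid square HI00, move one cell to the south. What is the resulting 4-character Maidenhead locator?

Latitude square 0; −1 → -1, wraps to 9, carry into field.
Latitude field I = 8; −1 → 7 = H.
The longitude characters are unchanged.

HH09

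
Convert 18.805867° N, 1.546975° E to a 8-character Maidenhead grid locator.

Add 180° to longitude and 90° to latitude: 181.54698, 108.80587.
Field: 181.54698/20 → 9 → J, 108.80587/10 → 10 → K; chars JK.
Square: 1.54698/2 → 0, 8.80587/1 → 8; chars 08.
Subsquare: 1.54698/0.0833333 → 18 → s, 0.80587/0.0416667 → 19 → t; chars st.
Extended square: 0.04698/0.00833333 → 5, 0.01420/0.00416667 → 3; chars 53.

JK08st53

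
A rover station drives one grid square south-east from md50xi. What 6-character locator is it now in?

Longitude subsquare x = 23; +1 → 24, wraps to 0 = a, carry into square.
Longitude square 5; +1 → 6.
Latitude subsquare i = 8; −1 → 7 = h.

MD60ah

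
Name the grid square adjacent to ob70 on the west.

Longitude square 7; −1 → 6.
The latitude characters are unchanged.

OB60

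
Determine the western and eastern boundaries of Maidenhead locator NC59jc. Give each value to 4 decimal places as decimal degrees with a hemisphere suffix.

Field N=13, C=2: +13·20° lon, +2·10° lat → SW at lon 80°, lat -70°.
Square 5, 9: +5·2° lon, +9·1° lat → SW at lon 90°, lat -61°.
Subsquare j=9, c=2: +9·0.0833333° lon, +2·0.0416667° lat → SW at lon 90.75°, lat -60.9167°.
Cell spans 0.0833333° lon × 0.0416667° lat.
west 90.7500° E, east 90.8333° E.

90.7500° E, 90.8333° E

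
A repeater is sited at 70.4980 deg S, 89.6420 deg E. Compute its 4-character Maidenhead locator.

NB49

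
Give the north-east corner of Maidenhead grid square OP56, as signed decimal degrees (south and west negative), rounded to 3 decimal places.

67.000, 112.000

Field O=14, P=15: +14·20° lon, +15·10° lat → SW at lon 100°, lat 60°.
Square 5, 6: +5·2° lon, +6·1° lat → SW at lon 110°, lat 66°.
Cell spans 2° lon × 1° lat. NE corner is SW corner plus one full cell.
latitude 67.000, longitude 112.000.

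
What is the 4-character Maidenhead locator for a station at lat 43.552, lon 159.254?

QN93

Add 180° to longitude and 90° to latitude: 339.25, 133.55.
Field: 339.25/20 → 16 → Q, 133.55/10 → 13 → N; chars QN.
Square: 19.25/2 → 9, 3.55/1 → 3; chars 93.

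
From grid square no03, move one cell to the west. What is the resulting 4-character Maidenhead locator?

MO93

Longitude square 0; −1 → -1, wraps to 9, carry into field.
Longitude field N = 13; −1 → 12 = M.
The latitude characters are unchanged.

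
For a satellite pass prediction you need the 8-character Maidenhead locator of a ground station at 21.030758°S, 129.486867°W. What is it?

CG58gx12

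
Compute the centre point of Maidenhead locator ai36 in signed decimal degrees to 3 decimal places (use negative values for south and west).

-3.500, -173.000

Field A=0, I=8: +0·20° lon, +8·10° lat → SW at lon -180°, lat -10°.
Square 3, 6: +3·2° lon, +6·1° lat → SW at lon -174°, lat -4°.
Cell spans 2° lon × 1° lat. Centre is SW corner plus half of each.
latitude -3.500, longitude -173.000.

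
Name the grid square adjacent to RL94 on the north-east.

Longitude square 9; +1 → 10, wraps to 0, carry into field.
Longitude field R = 17; +1 → 18, wraps to 0 = A, wrapping around the antimeridian.
Latitude square 4; +1 → 5.

AL05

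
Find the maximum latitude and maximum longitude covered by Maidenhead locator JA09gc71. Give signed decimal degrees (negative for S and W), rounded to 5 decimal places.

-80.90833, 0.56667

Field J=9, A=0: +9·20° lon, +0·10° lat → SW at lon 0°, lat -90°.
Square 0, 9: +0·2° lon, +9·1° lat → SW at lon 0°, lat -81°.
Subsquare g=6, c=2: +6·0.0833333° lon, +2·0.0416667° lat → SW at lon 0.5°, lat -80.9167°.
Extended square 7, 1: +7·0.00833333° lon, +1·0.00416667° lat → SW at lon 0.558333°, lat -80.9125°.
Cell spans 0.00833333° lon × 0.00416667° lat. NE corner is SW corner plus one full cell.
latitude -80.90833, longitude 0.56667.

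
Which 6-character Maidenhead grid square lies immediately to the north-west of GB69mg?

GB69lh

Longitude subsquare m = 12; −1 → 11 = l.
Latitude subsquare g = 6; +1 → 7 = h.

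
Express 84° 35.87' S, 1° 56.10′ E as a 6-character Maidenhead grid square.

Shift to the Maidenhead origin (180°W, 90°S): lon 181.9350, lat 5.4022.
Field (20°×10°, letters A–R): 181.9350/20 → 9 → J, 5.4022/10 → 0 → A; chars JA.
Square (2°×1°, digits 0–9): 1.9350/2 → 0, 5.4022/1 → 5; chars 05.
Subsquare (5′×2.5′, letters a–x): 1.9350/0.0833333 → 23 → x, 0.4022/0.0416667 → 9 → j; chars xj.

JA05xj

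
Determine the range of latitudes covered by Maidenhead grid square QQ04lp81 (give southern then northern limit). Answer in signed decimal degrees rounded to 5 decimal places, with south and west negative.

74.62917, 74.63333

Field Q=16, Q=16: +16·20° lon, +16·10° lat → SW at lon 140°, lat 70°.
Square 0, 4: +0·2° lon, +4·1° lat → SW at lon 140°, lat 74°.
Subsquare l=11, p=15: +11·0.0833333° lon, +15·0.0416667° lat → SW at lon 140.917°, lat 74.625°.
Extended square 8, 1: +8·0.00833333° lon, +1·0.00416667° lat → SW at lon 140.983°, lat 74.6292°.
Cell spans 0.00833333° lon × 0.00416667° lat.
south 74.62917, north 74.63333.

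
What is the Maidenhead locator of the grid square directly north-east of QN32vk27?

Longitude extended square 2; +1 → 3.
Latitude extended square 7; +1 → 8.

QN32vk38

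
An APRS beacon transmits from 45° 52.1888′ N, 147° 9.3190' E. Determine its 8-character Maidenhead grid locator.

QN35nu88

Shift to the Maidenhead origin (180°W, 90°S): lon 327.15532, lat 135.86981.
Field: 327.15532/20 → 16 → Q, 135.86981/10 → 13 → N; chars QN.
Square: 7.15532/2 → 3, 5.86981/1 → 5; chars 35.
Subsquare: 1.15532/0.0833333 → 13 → n, 0.86981/0.0416667 → 20 → u; chars nu.
Extended square: 0.07198/0.00833333 → 8, 0.03648/0.00416667 → 8; chars 88.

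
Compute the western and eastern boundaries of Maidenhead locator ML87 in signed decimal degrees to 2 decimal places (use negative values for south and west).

76.00, 78.00

Field M=12, L=11: +12·20° lon, +11·10° lat → SW at lon 60°, lat 20°.
Square 8, 7: +8·2° lon, +7·1° lat → SW at lon 76°, lat 27°.
Cell spans 2° lon × 1° lat.
west 76.00, east 78.00.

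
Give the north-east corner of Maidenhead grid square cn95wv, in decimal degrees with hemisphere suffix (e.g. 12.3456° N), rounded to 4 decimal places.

Field C=2, N=13: +2·20° lon, +13·10° lat → SW at lon -140°, lat 40°.
Square 9, 5: +9·2° lon, +5·1° lat → SW at lon -122°, lat 45°.
Subsquare w=22, v=21: +22·0.0833333° lon, +21·0.0416667° lat → SW at lon -120.167°, lat 45.875°.
Cell spans 0.0833333° lon × 0.0416667° lat. NE corner is SW corner plus one full cell.
latitude 45.9167° N, longitude 120.0833° W.

45.9167° N, 120.0833° W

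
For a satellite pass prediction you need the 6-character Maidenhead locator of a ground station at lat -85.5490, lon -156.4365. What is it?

BA14sk

Add 180° to longitude and 90° to latitude: 23.5635, 4.4510.
Field: 23.5635/20 → 1 → B, 4.4510/10 → 0 → A; chars BA.
Square: 3.5635/2 → 1, 4.4510/1 → 4; chars 14.
Subsquare: 1.5635/0.0833333 → 18 → s, 0.4510/0.0416667 → 10 → k; chars sk.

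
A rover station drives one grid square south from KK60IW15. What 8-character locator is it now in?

KK60iw14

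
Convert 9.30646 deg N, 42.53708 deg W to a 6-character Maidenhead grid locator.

Add 180° to longitude and 90° to latitude: 137.4629, 99.3065.
Field: 137.4629/20 → 6 → G, 99.3065/10 → 9 → J; chars GJ.
Square: 17.4629/2 → 8, 9.3065/1 → 9; chars 89.
Subsquare: 1.4629/0.0833333 → 17 → r, 0.3065/0.0416667 → 7 → h; chars rh.

GJ89rh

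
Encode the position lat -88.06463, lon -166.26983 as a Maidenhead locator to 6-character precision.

AA61uw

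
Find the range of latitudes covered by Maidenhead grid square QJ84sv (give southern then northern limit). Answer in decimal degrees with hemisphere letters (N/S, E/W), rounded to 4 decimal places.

Field Q=16, J=9: +16·20° lon, +9·10° lat → SW at lon 140°, lat 0°.
Square 8, 4: +8·2° lon, +4·1° lat → SW at lon 156°, lat 4°.
Subsquare s=18, v=21: +18·0.0833333° lon, +21·0.0416667° lat → SW at lon 157.5°, lat 4.875°.
Cell spans 0.0833333° lon × 0.0416667° lat.
south 4.8750° N, north 4.9167° N.

4.8750° N, 4.9167° N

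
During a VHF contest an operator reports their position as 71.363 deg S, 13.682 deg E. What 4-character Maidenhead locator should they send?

JB68

Add 180° to longitude and 90° to latitude: 193.68, 18.64.
Field: lon ⌊193.68/20⌋ = 9 → J; lat ⌊18.64/10⌋ = 1 → B.
Square: lon ⌊13.68/2⌋ = 6; lat ⌊8.64/1⌋ = 8.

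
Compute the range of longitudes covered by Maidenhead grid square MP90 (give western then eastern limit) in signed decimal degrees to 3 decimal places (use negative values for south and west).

78.000, 80.000

Field M=12, P=15: +12·20° lon, +15·10° lat → SW at lon 60°, lat 60°.
Square 9, 0: +9·2° lon, +0·1° lat → SW at lon 78°, lat 60°.
Cell spans 2° lon × 1° lat.
west 78.000, east 80.000.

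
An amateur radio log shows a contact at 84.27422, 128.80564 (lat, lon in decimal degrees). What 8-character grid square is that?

Offset from 180°W / 90°S: lon 308.80564°, lat 174.27422°.
Field (20°×10°, letters A–R): 308.80564/20 → 15 → P, 174.27422/10 → 17 → R; chars PR.
Square (2°×1°, digits 0–9): 8.80564/2 → 4, 4.27422/1 → 4; chars 44.
Subsquare (5′×2.5′, letters a–x): 0.80564/0.0833333 → 9 → j, 0.27422/0.0416667 → 6 → g; chars jg.
Extended square (30″×15″, digits 0–9): 0.05564/0.00833333 → 6, 0.02422/0.00416667 → 5; chars 65.

PR44jg65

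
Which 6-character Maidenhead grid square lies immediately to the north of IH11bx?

IH12ba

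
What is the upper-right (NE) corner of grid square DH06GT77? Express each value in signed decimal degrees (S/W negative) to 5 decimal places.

Field D=3, H=7: +3·20° lon, +7·10° lat → SW at lon -120°, lat -20°.
Square 0, 6: +0·2° lon, +6·1° lat → SW at lon -120°, lat -14°.
Subsquare g=6, t=19: +6·0.0833333° lon, +19·0.0416667° lat → SW at lon -119.5°, lat -13.2083°.
Extended square 7, 7: +7·0.00833333° lon, +7·0.00416667° lat → SW at lon -119.442°, lat -13.1792°.
Cell spans 0.00833333° lon × 0.00416667° lat. NE corner is SW corner plus one full cell.
latitude -13.17500, longitude -119.43333.

-13.17500, -119.43333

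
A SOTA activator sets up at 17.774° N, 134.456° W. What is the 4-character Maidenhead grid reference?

CK27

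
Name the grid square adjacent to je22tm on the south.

JE22tl

Latitude subsquare m = 12; −1 → 11 = l.
The longitude characters are unchanged.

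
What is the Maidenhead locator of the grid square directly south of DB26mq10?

DB26mp19

Latitude extended square 0; −1 → -1, wraps to 9, carry into subsquare.
Latitude subsquare q = 16; −1 → 15 = p.
The longitude characters are unchanged.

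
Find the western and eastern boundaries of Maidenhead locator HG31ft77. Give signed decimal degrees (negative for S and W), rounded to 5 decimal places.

-33.52500, -33.51667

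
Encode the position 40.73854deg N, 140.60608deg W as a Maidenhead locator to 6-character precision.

Shift to the Maidenhead origin (180°W, 90°S): lon 39.3939, lat 130.7385.
Field: lon ⌊39.3939/20⌋ = 1 → B; lat ⌊130.7385/10⌋ = 13 → N.
Square: lon ⌊19.3939/2⌋ = 9; lat ⌊0.7385/1⌋ = 0.
Subsquare: lon ⌊1.3939/0.0833333⌋ = 16 → q; lat ⌊0.7385/0.0416667⌋ = 17 → r.

BN90qr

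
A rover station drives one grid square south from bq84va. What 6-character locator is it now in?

BQ83vx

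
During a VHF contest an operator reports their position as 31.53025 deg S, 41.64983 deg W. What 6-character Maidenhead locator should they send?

Shift to the Maidenhead origin (180°W, 90°S): lon 138.3502, lat 58.4698.
Field (20°×10°, letters A–R): lon ⌊138.3502/20⌋ = 6 → G; lat ⌊58.4698/10⌋ = 5 → F.
Square (2°×1°, digits 0–9): lon ⌊18.3502/2⌋ = 9; lat ⌊8.4698/1⌋ = 8.
Subsquare (5′×2.5′, letters a–x): lon ⌊0.3502/0.0833333⌋ = 4 → e; lat ⌊0.4698/0.0416667⌋ = 11 → l.

GF98el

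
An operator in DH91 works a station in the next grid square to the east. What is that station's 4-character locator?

EH01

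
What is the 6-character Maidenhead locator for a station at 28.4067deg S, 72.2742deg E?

Add 180° to longitude and 90° to latitude: 252.2742, 61.5933.
Field: 252.2742/20 → 12 → M, 61.5933/10 → 6 → G; chars MG.
Square: 12.2742/2 → 6, 1.5933/1 → 1; chars 61.
Subsquare: 0.2742/0.0833333 → 3 → d, 0.5933/0.0416667 → 14 → o; chars do.

MG61do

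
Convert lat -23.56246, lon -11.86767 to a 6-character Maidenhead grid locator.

IG46bk

Add 180° to longitude and 90° to latitude: 168.1323, 66.4375.
Field (20°×10°, letters A–R): lon ⌊168.1323/20⌋ = 8 → I; lat ⌊66.4375/10⌋ = 6 → G.
Square (2°×1°, digits 0–9): lon ⌊8.1323/2⌋ = 4; lat ⌊6.4375/1⌋ = 6.
Subsquare (5′×2.5′, letters a–x): lon ⌊0.1323/0.0833333⌋ = 1 → b; lat ⌊0.4375/0.0416667⌋ = 10 → k.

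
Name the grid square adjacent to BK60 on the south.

Latitude square 0; −1 → -1, wraps to 9, carry into field.
Latitude field K = 10; −1 → 9 = J.
The longitude characters are unchanged.

BJ69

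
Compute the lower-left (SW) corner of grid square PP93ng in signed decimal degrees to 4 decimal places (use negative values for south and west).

Field P=15, P=15: +15·20° lon, +15·10° lat → SW at lon 120°, lat 60°.
Square 9, 3: +9·2° lon, +3·1° lat → SW at lon 138°, lat 63°.
Subsquare n=13, g=6: +13·0.0833333° lon, +6·0.0416667° lat → SW at lon 139.083°, lat 63.25°.
latitude 63.2500, longitude 139.0833.

63.2500, 139.0833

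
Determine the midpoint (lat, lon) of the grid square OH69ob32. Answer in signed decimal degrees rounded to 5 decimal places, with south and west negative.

-10.94792, 113.19583

Field O=14, H=7: +14·20° lon, +7·10° lat → SW at lon 100°, lat -20°.
Square 6, 9: +6·2° lon, +9·1° lat → SW at lon 112°, lat -11°.
Subsquare o=14, b=1: +14·0.0833333° lon, +1·0.0416667° lat → SW at lon 113.167°, lat -10.9583°.
Extended square 3, 2: +3·0.00833333° lon, +2·0.00416667° lat → SW at lon 113.192°, lat -10.95°.
Cell spans 0.00833333° lon × 0.00416667° lat. Centre is SW corner plus half of each.
latitude -10.94792, longitude 113.19583.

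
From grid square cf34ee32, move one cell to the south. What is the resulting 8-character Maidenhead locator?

Latitude extended square 2; −1 → 1.
The longitude characters are unchanged.

CF34ee31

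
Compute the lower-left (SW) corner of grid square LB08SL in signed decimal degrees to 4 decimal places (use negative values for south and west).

Field L=11, B=1: +11·20° lon, +1·10° lat → SW at lon 40°, lat -80°.
Square 0, 8: +0·2° lon, +8·1° lat → SW at lon 40°, lat -72°.
Subsquare s=18, l=11: +18·0.0833333° lon, +11·0.0416667° lat → SW at lon 41.5°, lat -71.5417°.
latitude -71.5417, longitude 41.5000.

-71.5417, 41.5000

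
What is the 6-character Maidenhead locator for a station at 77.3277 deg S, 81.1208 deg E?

NB02nq

Shift to the Maidenhead origin (180°W, 90°S): lon 261.1208, lat 12.6723.
Field: lon ⌊261.1208/20⌋ = 13 → N; lat ⌊12.6723/10⌋ = 1 → B.
Square: lon ⌊1.1208/2⌋ = 0; lat ⌊2.6723/1⌋ = 2.
Subsquare: lon ⌊1.1208/0.0833333⌋ = 13 → n; lat ⌊0.6723/0.0416667⌋ = 16 → q.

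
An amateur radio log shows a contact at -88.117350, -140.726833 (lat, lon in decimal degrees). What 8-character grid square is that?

Offset from 180°W / 90°S: lon 39.27317°, lat 1.88265°.
Field: lon ⌊39.27317/20⌋ = 1 → B; lat ⌊1.88265/10⌋ = 0 → A.
Square: lon ⌊19.27317/2⌋ = 9; lat ⌊1.88265/1⌋ = 1.
Subsquare: lon ⌊1.27317/0.0833333⌋ = 15 → p; lat ⌊0.88265/0.0416667⌋ = 21 → v.
Extended square: lon ⌊0.02317/0.00833333⌋ = 2; lat ⌊0.00765/0.00416667⌋ = 1.

BA91pv21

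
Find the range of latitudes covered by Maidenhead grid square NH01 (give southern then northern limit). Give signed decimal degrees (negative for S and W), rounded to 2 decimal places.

-19.00, -18.00

Field N=13, H=7: +13·20° lon, +7·10° lat → SW at lon 80°, lat -20°.
Square 0, 1: +0·2° lon, +1·1° lat → SW at lon 80°, lat -19°.
Cell spans 2° lon × 1° lat.
south -19.00, north -18.00.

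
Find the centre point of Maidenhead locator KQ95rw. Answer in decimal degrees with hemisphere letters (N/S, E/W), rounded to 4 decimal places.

75.9375° N, 39.4583° E

Field K=10, Q=16: +10·20° lon, +16·10° lat → SW at lon 20°, lat 70°.
Square 9, 5: +9·2° lon, +5·1° lat → SW at lon 38°, lat 75°.
Subsquare r=17, w=22: +17·0.0833333° lon, +22·0.0416667° lat → SW at lon 39.4167°, lat 75.9167°.
Cell spans 0.0833333° lon × 0.0416667° lat. Centre is SW corner plus half of each.
latitude 75.9375° N, longitude 39.4583° E.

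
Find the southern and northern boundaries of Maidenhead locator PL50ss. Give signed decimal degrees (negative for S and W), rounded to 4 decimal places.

Field P=15, L=11: +15·20° lon, +11·10° lat → SW at lon 120°, lat 20°.
Square 5, 0: +5·2° lon, +0·1° lat → SW at lon 130°, lat 20°.
Subsquare s=18, s=18: +18·0.0833333° lon, +18·0.0416667° lat → SW at lon 131.5°, lat 20.75°.
Cell spans 0.0833333° lon × 0.0416667° lat.
south 20.7500, north 20.7917.

20.7500, 20.7917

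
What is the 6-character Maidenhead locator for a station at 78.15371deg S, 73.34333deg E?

Shift to the Maidenhead origin (180°W, 90°S): lon 253.3433, lat 11.8463.
Field (20°×10°, letters A–R): 253.3433/20 → 12 → M, 11.8463/10 → 1 → B; chars MB.
Square (2°×1°, digits 0–9): 13.3433/2 → 6, 1.8463/1 → 1; chars 61.
Subsquare (5′×2.5′, letters a–x): 1.3433/0.0833333 → 16 → q, 0.8463/0.0416667 → 20 → u; chars qu.

MB61qu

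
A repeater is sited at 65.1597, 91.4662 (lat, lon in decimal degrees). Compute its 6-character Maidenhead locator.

NP55rd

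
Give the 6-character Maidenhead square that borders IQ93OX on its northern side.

IQ94oa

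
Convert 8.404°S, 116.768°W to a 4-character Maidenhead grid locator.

DI11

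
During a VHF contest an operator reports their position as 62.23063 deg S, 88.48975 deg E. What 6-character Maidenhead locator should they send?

Add 180° to longitude and 90° to latitude: 268.4898, 27.7694.
Field (20°×10°, letters A–R): 268.4898/20 → 13 → N, 27.7694/10 → 2 → C; chars NC.
Square (2°×1°, digits 0–9): 8.4898/2 → 4, 7.7694/1 → 7; chars 47.
Subsquare (5′×2.5′, letters a–x): 0.4898/0.0833333 → 5 → f, 0.7694/0.0416667 → 18 → s; chars fs.

NC47fs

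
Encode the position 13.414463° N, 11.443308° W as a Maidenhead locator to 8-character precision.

IK43gj69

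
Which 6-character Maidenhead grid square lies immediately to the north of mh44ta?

MH44tb

Latitude subsquare a = 0; +1 → 1 = b.
The longitude characters are unchanged.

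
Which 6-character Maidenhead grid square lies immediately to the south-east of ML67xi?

ML77ah

Longitude subsquare x = 23; +1 → 24, wraps to 0 = a, carry into square.
Longitude square 6; +1 → 7.
Latitude subsquare i = 8; −1 → 7 = h.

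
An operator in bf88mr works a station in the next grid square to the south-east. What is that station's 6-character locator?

Longitude subsquare m = 12; +1 → 13 = n.
Latitude subsquare r = 17; −1 → 16 = q.

BF88nq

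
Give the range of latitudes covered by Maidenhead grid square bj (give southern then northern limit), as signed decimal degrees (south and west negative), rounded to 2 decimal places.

0.00, 10.00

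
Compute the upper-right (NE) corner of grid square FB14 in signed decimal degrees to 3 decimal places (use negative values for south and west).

-75.000, -76.000

Field F=5, B=1: +5·20° lon, +1·10° lat → SW at lon -80°, lat -80°.
Square 1, 4: +1·2° lon, +4·1° lat → SW at lon -78°, lat -76°.
Cell spans 2° lon × 1° lat. NE corner is SW corner plus one full cell.
latitude -75.000, longitude -76.000.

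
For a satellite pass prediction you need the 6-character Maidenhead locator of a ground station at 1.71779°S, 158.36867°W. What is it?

BI08tg

Offset from 180°W / 90°S: lon 21.6313°, lat 88.2822°.
Field (20°×10°, letters A–R): 21.6313/20 → 1 → B, 88.2822/10 → 8 → I; chars BI.
Square (2°×1°, digits 0–9): 1.6313/2 → 0, 8.2822/1 → 8; chars 08.
Subsquare (5′×2.5′, letters a–x): 1.6313/0.0833333 → 19 → t, 0.2822/0.0416667 → 6 → g; chars tg.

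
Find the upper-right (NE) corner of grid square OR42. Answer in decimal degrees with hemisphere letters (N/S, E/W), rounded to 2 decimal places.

83.00° N, 110.00° E

Field O=14, R=17: +14·20° lon, +17·10° lat → SW at lon 100°, lat 80°.
Square 4, 2: +4·2° lon, +2·1° lat → SW at lon 108°, lat 82°.
Cell spans 2° lon × 1° lat. NE corner is SW corner plus one full cell.
latitude 83.00° N, longitude 110.00° E.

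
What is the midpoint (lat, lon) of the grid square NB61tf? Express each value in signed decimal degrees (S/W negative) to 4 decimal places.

-78.7708, 93.6250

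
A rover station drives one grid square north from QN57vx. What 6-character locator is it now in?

QN58va

Latitude subsquare x = 23; +1 → 24, wraps to 0 = a, carry into square.
Latitude square 7; +1 → 8.
The longitude characters are unchanged.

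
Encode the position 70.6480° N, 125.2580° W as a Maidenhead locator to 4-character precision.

CQ70

Offset from 180°W / 90°S: lon 54.74°, lat 160.65°.
Field (20°×10°, letters A–R): 54.74/20 → 2 → C, 160.65/10 → 16 → Q; chars CQ.
Square (2°×1°, digits 0–9): 14.74/2 → 7, 0.65/1 → 0; chars 70.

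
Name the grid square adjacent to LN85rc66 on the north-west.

Longitude extended square 6; −1 → 5.
Latitude extended square 6; +1 → 7.

LN85rc57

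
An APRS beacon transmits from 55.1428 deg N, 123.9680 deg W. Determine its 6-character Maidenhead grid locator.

CO85ad

Add 180° to longitude and 90° to latitude: 56.0320, 145.1428.
Field (20°×10°, letters A–R): 56.0320/20 → 2 → C, 145.1428/10 → 14 → O; chars CO.
Square (2°×1°, digits 0–9): 16.0320/2 → 8, 5.1428/1 → 5; chars 85.
Subsquare (5′×2.5′, letters a–x): 0.0320/0.0833333 → 0 → a, 0.1428/0.0416667 → 3 → d; chars ad.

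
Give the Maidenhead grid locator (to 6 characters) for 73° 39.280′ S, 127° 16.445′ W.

CB66ii

Offset from 180°W / 90°S: lon 52.7259°, lat 16.3453°.
Field (20°×10°, letters A–R): 52.7259/20 → 2 → C, 16.3453/10 → 1 → B; chars CB.
Square (2°×1°, digits 0–9): 12.7259/2 → 6, 6.3453/1 → 6; chars 66.
Subsquare (5′×2.5′, letters a–x): 0.7259/0.0833333 → 8 → i, 0.3453/0.0416667 → 8 → i; chars ii.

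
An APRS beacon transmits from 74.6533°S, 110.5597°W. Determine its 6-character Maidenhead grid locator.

DB45ri

Offset from 180°W / 90°S: lon 69.4403°, lat 15.3467°.
Field (20°×10°, letters A–R): 69.4403/20 → 3 → D, 15.3467/10 → 1 → B; chars DB.
Square (2°×1°, digits 0–9): 9.4403/2 → 4, 5.3467/1 → 5; chars 45.
Subsquare (5′×2.5′, letters a–x): 1.4403/0.0833333 → 17 → r, 0.3467/0.0416667 → 8 → i; chars ri.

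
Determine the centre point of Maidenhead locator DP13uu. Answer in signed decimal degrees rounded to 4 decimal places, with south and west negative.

Field D=3, P=15: +3·20° lon, +15·10° lat → SW at lon -120°, lat 60°.
Square 1, 3: +1·2° lon, +3·1° lat → SW at lon -118°, lat 63°.
Subsquare u=20, u=20: +20·0.0833333° lon, +20·0.0416667° lat → SW at lon -116.333°, lat 63.8333°.
Cell spans 0.0833333° lon × 0.0416667° lat. Centre is SW corner plus half of each.
latitude 63.8542, longitude -116.2917.

63.8542, -116.2917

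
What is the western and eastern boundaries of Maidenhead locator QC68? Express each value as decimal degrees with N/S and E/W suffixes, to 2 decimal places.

152.00° E, 154.00° E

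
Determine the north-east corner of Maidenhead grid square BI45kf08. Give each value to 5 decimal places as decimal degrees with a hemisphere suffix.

Field B=1, I=8: +1·20° lon, +8·10° lat → SW at lon -160°, lat -10°.
Square 4, 5: +4·2° lon, +5·1° lat → SW at lon -152°, lat -5°.
Subsquare k=10, f=5: +10·0.0833333° lon, +5·0.0416667° lat → SW at lon -151.167°, lat -4.79167°.
Extended square 0, 8: +0·0.00833333° lon, +8·0.00416667° lat → SW at lon -151.167°, lat -4.75833°.
Cell spans 0.00833333° lon × 0.00416667° lat. NE corner is SW corner plus one full cell.
latitude 4.75417° S, longitude 151.15833° W.

4.75417° S, 151.15833° W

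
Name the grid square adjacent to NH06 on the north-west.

Longitude square 0; −1 → -1, wraps to 9, carry into field.
Longitude field N = 13; −1 → 12 = M.
Latitude square 6; +1 → 7.

MH97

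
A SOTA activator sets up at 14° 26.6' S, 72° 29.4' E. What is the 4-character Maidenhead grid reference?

Offset from 180°W / 90°S: lon 252.49°, lat 75.56°.
Field: 252.49/20 → 12 → M, 75.56/10 → 7 → H; chars MH.
Square: 12.49/2 → 6, 5.56/1 → 5; chars 65.

MH65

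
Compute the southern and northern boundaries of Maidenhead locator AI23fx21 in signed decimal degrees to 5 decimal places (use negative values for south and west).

Field A=0, I=8: +0·20° lon, +8·10° lat → SW at lon -180°, lat -10°.
Square 2, 3: +2·2° lon, +3·1° lat → SW at lon -176°, lat -7°.
Subsquare f=5, x=23: +5·0.0833333° lon, +23·0.0416667° lat → SW at lon -175.583°, lat -6.04167°.
Extended square 2, 1: +2·0.00833333° lon, +1·0.00416667° lat → SW at lon -175.567°, lat -6.0375°.
Cell spans 0.00833333° lon × 0.00416667° lat.
south -6.03750, north -6.03333.

-6.03750, -6.03333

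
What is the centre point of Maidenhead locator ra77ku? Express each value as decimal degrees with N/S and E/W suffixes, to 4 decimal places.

Field R=17, A=0: +17·20° lon, +0·10° lat → SW at lon 160°, lat -90°.
Square 7, 7: +7·2° lon, +7·1° lat → SW at lon 174°, lat -83°.
Subsquare k=10, u=20: +10·0.0833333° lon, +20·0.0416667° lat → SW at lon 174.833°, lat -82.1667°.
Cell spans 0.0833333° lon × 0.0416667° lat. Centre is SW corner plus half of each.
latitude 82.1458° S, longitude 174.8750° E.

82.1458° S, 174.8750° E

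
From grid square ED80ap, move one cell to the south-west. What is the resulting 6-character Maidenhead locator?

Longitude subsquare a = 0; −1 → -1, wraps to 23 = x, carry into square.
Longitude square 8; −1 → 7.
Latitude subsquare p = 15; −1 → 14 = o.

ED70xo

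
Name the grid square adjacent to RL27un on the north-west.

RL27to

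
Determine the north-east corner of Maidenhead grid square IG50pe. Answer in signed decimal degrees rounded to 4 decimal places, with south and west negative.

-29.7917, -8.6667

Field I=8, G=6: +8·20° lon, +6·10° lat → SW at lon -20°, lat -30°.
Square 5, 0: +5·2° lon, +0·1° lat → SW at lon -10°, lat -30°.
Subsquare p=15, e=4: +15·0.0833333° lon, +4·0.0416667° lat → SW at lon -8.75°, lat -29.8333°.
Cell spans 0.0833333° lon × 0.0416667° lat. NE corner is SW corner plus one full cell.
latitude -29.7917, longitude -8.6667.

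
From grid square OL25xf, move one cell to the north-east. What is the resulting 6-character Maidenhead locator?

Longitude subsquare x = 23; +1 → 24, wraps to 0 = a, carry into square.
Longitude square 2; +1 → 3.
Latitude subsquare f = 5; +1 → 6 = g.

OL35ag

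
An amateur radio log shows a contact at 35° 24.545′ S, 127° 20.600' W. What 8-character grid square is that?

Offset from 180°W / 90°S: lon 52.65667°, lat 54.59092°.
Field: lon ⌊52.65667/20⌋ = 2 → C; lat ⌊54.59092/10⌋ = 5 → F.
Square: lon ⌊12.65667/2⌋ = 6; lat ⌊4.59092/1⌋ = 4.
Subsquare: lon ⌊0.65667/0.0833333⌋ = 7 → h; lat ⌊0.59092/0.0416667⌋ = 14 → o.
Extended square: lon ⌊0.07333/0.00833333⌋ = 8; lat ⌊0.00758/0.00416667⌋ = 1.

CF64ho81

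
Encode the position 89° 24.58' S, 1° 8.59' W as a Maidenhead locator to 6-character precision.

Shift to the Maidenhead origin (180°W, 90°S): lon 178.8568, lat 0.5903.
Field: lon ⌊178.8568/20⌋ = 8 → I; lat ⌊0.5903/10⌋ = 0 → A.
Square: lon ⌊18.8568/2⌋ = 9; lat ⌊0.5903/1⌋ = 0.
Subsquare: lon ⌊0.8568/0.0833333⌋ = 10 → k; lat ⌊0.5903/0.0416667⌋ = 14 → o.

IA90ko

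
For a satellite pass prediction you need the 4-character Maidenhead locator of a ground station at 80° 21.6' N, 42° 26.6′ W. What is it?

Add 180° to longitude and 90° to latitude: 137.56, 170.36.
Field: lon ⌊137.56/20⌋ = 6 → G; lat ⌊170.36/10⌋ = 17 → R.
Square: lon ⌊17.56/2⌋ = 8; lat ⌊0.36/1⌋ = 0.

GR80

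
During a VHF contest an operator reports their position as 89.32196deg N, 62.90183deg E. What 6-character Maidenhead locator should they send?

Shift to the Maidenhead origin (180°W, 90°S): lon 242.9018, lat 179.3220.
Field: 242.9018/20 → 12 → M, 179.3220/10 → 17 → R; chars MR.
Square: 2.9018/2 → 1, 9.3220/1 → 9; chars 19.
Subsquare: 0.9018/0.0833333 → 10 → k, 0.3220/0.0416667 → 7 → h; chars kh.

MR19kh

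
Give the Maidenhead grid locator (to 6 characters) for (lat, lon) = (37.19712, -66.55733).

FM67re

Offset from 180°W / 90°S: lon 113.4427°, lat 127.1971°.
Field: 113.4427/20 → 5 → F, 127.1971/10 → 12 → M; chars FM.
Square: 13.4427/2 → 6, 7.1971/1 → 7; chars 67.
Subsquare: 1.4427/0.0833333 → 17 → r, 0.1971/0.0416667 → 4 → e; chars re.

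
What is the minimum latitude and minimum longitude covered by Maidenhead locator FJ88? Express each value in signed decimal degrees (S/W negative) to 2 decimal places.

Field F=5, J=9: +5·20° lon, +9·10° lat → SW at lon -80°, lat 0°.
Square 8, 8: +8·2° lon, +8·1° lat → SW at lon -64°, lat 8°.
latitude 8.00, longitude -64.00.

8.00, -64.00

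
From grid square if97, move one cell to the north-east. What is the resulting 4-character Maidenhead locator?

Longitude square 9; +1 → 10, wraps to 0, carry into field.
Longitude field I = 8; +1 → 9 = J.
Latitude square 7; +1 → 8.

JF08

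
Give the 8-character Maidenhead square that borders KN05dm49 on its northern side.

Latitude extended square 9; +1 → 10, wraps to 0, carry into subsquare.
Latitude subsquare m = 12; +1 → 13 = n.
The longitude characters are unchanged.

KN05dn40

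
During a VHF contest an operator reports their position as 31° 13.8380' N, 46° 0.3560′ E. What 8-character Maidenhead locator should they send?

LM31af05

Offset from 180°W / 90°S: lon 226.00593°, lat 121.23063°.
Field: lon ⌊226.00593/20⌋ = 11 → L; lat ⌊121.23063/10⌋ = 12 → M.
Square: lon ⌊6.00593/2⌋ = 3; lat ⌊1.23063/1⌋ = 1.
Subsquare: lon ⌊0.00593/0.0833333⌋ = 0 → a; lat ⌊0.23063/0.0416667⌋ = 5 → f.
Extended square: lon ⌊0.00593/0.00833333⌋ = 0; lat ⌊0.02230/0.00416667⌋ = 5.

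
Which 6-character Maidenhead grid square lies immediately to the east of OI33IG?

OI33jg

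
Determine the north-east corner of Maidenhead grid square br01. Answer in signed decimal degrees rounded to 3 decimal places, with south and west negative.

Field B=1, R=17: +1·20° lon, +17·10° lat → SW at lon -160°, lat 80°.
Square 0, 1: +0·2° lon, +1·1° lat → SW at lon -160°, lat 81°.
Cell spans 2° lon × 1° lat. NE corner is SW corner plus one full cell.
latitude 82.000, longitude -158.000.

82.000, -158.000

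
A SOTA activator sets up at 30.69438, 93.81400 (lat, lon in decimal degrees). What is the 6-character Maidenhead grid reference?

Shift to the Maidenhead origin (180°W, 90°S): lon 273.8140, lat 120.6944.
Field (20°×10°, letters A–R): lon ⌊273.8140/20⌋ = 13 → N; lat ⌊120.6944/10⌋ = 12 → M.
Square (2°×1°, digits 0–9): lon ⌊13.8140/2⌋ = 6; lat ⌊0.6944/1⌋ = 0.
Subsquare (5′×2.5′, letters a–x): lon ⌊1.8140/0.0833333⌋ = 21 → v; lat ⌊0.6944/0.0416667⌋ = 16 → q.

NM60vq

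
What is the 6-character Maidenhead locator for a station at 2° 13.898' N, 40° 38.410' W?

GJ92qf

Add 180° to longitude and 90° to latitude: 139.3598, 92.2316.
Field: lon ⌊139.3598/20⌋ = 6 → G; lat ⌊92.2316/10⌋ = 9 → J.
Square: lon ⌊19.3598/2⌋ = 9; lat ⌊2.2316/1⌋ = 2.
Subsquare: lon ⌊1.3598/0.0833333⌋ = 16 → q; lat ⌊0.2316/0.0416667⌋ = 5 → f.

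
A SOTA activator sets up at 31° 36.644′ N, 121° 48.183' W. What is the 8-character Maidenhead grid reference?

Shift to the Maidenhead origin (180°W, 90°S): lon 58.19695, lat 121.61073.
Field (20°×10°, letters A–R): lon ⌊58.19695/20⌋ = 2 → C; lat ⌊121.61073/10⌋ = 12 → M.
Square (2°×1°, digits 0–9): lon ⌊18.19695/2⌋ = 9; lat ⌊1.61073/1⌋ = 1.
Subsquare (5′×2.5′, letters a–x): lon ⌊0.19695/0.0833333⌋ = 2 → c; lat ⌊0.61073/0.0416667⌋ = 14 → o.
Extended square (30″×15″, digits 0–9): lon ⌊0.03028/0.00833333⌋ = 3; lat ⌊0.02740/0.00416667⌋ = 6.

CM91co36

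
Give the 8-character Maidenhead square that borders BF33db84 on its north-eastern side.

Longitude extended square 8; +1 → 9.
Latitude extended square 4; +1 → 5.

BF33db95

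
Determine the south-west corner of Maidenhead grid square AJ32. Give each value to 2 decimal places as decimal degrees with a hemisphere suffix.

Field A=0, J=9: +0·20° lon, +9·10° lat → SW at lon -180°, lat 0°.
Square 3, 2: +3·2° lon, +2·1° lat → SW at lon -174°, lat 2°.
latitude 2.00° N, longitude 174.00° W.

2.00° N, 174.00° W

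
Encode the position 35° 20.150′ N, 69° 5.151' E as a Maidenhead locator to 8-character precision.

MM45ni00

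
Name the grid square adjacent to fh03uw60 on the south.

Latitude extended square 0; −1 → -1, wraps to 9, carry into subsquare.
Latitude subsquare w = 22; −1 → 21 = v.
The longitude characters are unchanged.

FH03uv69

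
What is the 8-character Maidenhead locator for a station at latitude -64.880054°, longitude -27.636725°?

HC65ec38

Add 180° to longitude and 90° to latitude: 152.36327, 25.11995.
Field: 152.36327/20 → 7 → H, 25.11995/10 → 2 → C; chars HC.
Square: 12.36327/2 → 6, 5.11995/1 → 5; chars 65.
Subsquare: 0.36327/0.0833333 → 4 → e, 0.11995/0.0416667 → 2 → c; chars ec.
Extended square: 0.02994/0.00833333 → 3, 0.03661/0.00416667 → 8; chars 38.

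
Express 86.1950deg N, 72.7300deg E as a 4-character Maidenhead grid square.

MR66

Offset from 180°W / 90°S: lon 252.73°, lat 176.19°.
Field (20°×10°, letters A–R): lon ⌊252.73/20⌋ = 12 → M; lat ⌊176.19/10⌋ = 17 → R.
Square (2°×1°, digits 0–9): lon ⌊12.73/2⌋ = 6; lat ⌊6.19/1⌋ = 6.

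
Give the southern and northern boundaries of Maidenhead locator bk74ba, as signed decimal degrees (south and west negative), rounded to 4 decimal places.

14.0000, 14.0417

Field B=1, K=10: +1·20° lon, +10·10° lat → SW at lon -160°, lat 10°.
Square 7, 4: +7·2° lon, +4·1° lat → SW at lon -146°, lat 14°.
Subsquare b=1, a=0: +1·0.0833333° lon, +0·0.0416667° lat → SW at lon -145.917°, lat 14°.
Cell spans 0.0833333° lon × 0.0416667° lat.
south 14.0000, north 14.0417.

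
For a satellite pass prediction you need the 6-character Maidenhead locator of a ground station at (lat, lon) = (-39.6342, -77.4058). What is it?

FF10hi

Add 180° to longitude and 90° to latitude: 102.5942, 50.3658.
Field: lon ⌊102.5942/20⌋ = 5 → F; lat ⌊50.3658/10⌋ = 5 → F.
Square: lon ⌊2.5942/2⌋ = 1; lat ⌊0.3658/1⌋ = 0.
Subsquare: lon ⌊0.5942/0.0833333⌋ = 7 → h; lat ⌊0.3658/0.0416667⌋ = 8 → i.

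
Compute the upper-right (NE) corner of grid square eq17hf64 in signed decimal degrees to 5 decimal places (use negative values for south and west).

77.22917, -97.35833

Field E=4, Q=16: +4·20° lon, +16·10° lat → SW at lon -100°, lat 70°.
Square 1, 7: +1·2° lon, +7·1° lat → SW at lon -98°, lat 77°.
Subsquare h=7, f=5: +7·0.0833333° lon, +5·0.0416667° lat → SW at lon -97.4167°, lat 77.2083°.
Extended square 6, 4: +6·0.00833333° lon, +4·0.00416667° lat → SW at lon -97.3667°, lat 77.225°.
Cell spans 0.00833333° lon × 0.00416667° lat. NE corner is SW corner plus one full cell.
latitude 77.22917, longitude -97.35833.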